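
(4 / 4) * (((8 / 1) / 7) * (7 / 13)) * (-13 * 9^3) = -5832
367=367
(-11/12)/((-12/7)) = 77/144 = 0.53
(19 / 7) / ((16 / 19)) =361 / 112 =3.22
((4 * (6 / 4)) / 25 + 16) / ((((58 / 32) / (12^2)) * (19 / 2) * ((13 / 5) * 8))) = 8064 / 1235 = 6.53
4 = 4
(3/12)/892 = 1/3568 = 0.00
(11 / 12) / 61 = 11 / 732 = 0.02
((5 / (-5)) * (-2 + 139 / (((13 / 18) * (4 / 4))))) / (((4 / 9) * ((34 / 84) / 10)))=-2339820 / 221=-10587.42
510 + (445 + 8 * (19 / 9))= 8747 / 9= 971.89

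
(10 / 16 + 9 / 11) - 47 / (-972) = 31895 / 21384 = 1.49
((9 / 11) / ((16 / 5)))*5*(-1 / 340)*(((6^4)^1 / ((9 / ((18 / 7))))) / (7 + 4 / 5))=-6075 / 34034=-0.18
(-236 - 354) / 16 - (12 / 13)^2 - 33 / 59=-3054029 / 79768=-38.29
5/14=0.36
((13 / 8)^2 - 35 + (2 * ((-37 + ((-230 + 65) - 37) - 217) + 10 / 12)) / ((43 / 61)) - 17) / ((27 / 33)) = -121762685 / 74304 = -1638.71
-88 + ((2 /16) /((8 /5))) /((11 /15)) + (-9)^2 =-4853 /704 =-6.89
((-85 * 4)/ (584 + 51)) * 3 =-204/ 127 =-1.61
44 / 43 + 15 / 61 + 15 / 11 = 75964 / 28853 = 2.63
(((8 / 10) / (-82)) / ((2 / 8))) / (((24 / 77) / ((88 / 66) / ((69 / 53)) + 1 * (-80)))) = 1258796 / 127305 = 9.89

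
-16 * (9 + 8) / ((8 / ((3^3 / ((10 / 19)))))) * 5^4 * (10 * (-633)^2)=-4368010961250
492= 492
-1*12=-12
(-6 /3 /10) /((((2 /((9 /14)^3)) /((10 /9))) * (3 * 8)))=-27 /21952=-0.00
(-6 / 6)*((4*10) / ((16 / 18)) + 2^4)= -61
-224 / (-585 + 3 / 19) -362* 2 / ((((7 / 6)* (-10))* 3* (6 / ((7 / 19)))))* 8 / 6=822044 / 395865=2.08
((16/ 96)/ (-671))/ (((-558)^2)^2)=-1/ 390310798036896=-0.00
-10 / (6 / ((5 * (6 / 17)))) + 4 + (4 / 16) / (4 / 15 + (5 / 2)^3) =34836 / 32419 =1.07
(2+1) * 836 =2508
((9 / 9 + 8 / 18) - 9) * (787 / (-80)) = 13379 / 180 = 74.33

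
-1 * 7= -7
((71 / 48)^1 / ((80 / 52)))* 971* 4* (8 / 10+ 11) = 52877747 / 1200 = 44064.79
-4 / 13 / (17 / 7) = -28 / 221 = -0.13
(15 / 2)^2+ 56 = 449 / 4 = 112.25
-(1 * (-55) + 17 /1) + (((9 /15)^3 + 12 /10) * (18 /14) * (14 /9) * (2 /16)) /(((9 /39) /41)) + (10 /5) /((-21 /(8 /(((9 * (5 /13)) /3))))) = 3157361 /31500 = 100.23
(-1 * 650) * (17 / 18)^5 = -461453525 / 944784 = -488.42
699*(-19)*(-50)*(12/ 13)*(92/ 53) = 733111200/ 689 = 1064022.06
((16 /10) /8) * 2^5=32 /5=6.40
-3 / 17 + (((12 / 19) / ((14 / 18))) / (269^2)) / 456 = -1097137329 / 6217112398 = -0.18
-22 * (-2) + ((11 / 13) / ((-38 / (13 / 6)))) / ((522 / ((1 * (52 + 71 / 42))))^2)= 44.00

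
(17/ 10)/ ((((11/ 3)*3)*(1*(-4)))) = -17/ 440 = -0.04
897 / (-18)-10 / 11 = -3349 / 66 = -50.74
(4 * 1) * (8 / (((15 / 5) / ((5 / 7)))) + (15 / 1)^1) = 1420 / 21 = 67.62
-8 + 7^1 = -1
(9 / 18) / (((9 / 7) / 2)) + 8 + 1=88 / 9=9.78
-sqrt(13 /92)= -sqrt(299) /46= -0.38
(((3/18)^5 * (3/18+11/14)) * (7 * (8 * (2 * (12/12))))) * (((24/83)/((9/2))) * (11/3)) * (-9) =-1760/60507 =-0.03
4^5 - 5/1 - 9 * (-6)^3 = 2963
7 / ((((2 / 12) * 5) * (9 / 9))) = 42 / 5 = 8.40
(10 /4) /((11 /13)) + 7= 219 /22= 9.95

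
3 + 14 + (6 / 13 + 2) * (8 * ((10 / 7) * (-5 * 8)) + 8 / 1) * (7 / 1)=-100387 / 13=-7722.08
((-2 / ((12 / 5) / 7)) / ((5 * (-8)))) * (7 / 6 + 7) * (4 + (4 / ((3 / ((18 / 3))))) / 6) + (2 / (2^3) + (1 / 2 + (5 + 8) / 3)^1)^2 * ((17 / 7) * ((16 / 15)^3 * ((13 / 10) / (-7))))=-115979921 / 14883750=-7.79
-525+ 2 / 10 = -2624 / 5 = -524.80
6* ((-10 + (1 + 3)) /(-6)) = 6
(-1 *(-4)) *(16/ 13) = 64/ 13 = 4.92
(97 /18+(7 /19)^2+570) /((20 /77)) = 287961443 /129960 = 2215.77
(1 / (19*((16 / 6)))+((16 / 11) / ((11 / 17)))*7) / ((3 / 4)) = 289771 / 13794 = 21.01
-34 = -34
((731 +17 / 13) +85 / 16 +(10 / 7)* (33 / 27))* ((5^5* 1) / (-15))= -6055409375 / 39312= -154034.63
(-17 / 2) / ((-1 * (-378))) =-17 / 756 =-0.02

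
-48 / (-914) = 24 / 457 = 0.05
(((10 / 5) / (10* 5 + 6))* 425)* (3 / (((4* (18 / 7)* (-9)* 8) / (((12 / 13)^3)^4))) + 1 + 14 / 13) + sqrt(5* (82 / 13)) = sqrt(5330) / 13 + 20549690175027375 / 652346383429468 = 37.12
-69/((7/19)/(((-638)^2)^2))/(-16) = 13575799769631/7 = 1939399967090.14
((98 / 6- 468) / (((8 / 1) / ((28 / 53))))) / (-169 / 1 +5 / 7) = 66395 / 374604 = 0.18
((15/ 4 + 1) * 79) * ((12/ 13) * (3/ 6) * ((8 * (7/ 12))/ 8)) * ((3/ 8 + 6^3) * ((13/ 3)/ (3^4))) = 1169.47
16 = 16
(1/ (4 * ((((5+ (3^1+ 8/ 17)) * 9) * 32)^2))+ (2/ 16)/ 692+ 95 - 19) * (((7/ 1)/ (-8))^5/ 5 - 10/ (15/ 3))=-10386811776108384617/ 65000206856355840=-159.80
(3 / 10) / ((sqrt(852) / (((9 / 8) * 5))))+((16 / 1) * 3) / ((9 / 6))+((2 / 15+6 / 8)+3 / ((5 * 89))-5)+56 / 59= 9 * sqrt(213) / 2272+9086087 / 315060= 28.90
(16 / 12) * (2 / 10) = 4 / 15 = 0.27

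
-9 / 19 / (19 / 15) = -135 / 361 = -0.37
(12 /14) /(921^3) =2 /1822869909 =0.00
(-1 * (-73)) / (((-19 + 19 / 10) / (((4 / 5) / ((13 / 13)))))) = -584 / 171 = -3.42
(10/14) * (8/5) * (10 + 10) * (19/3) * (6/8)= 760/7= 108.57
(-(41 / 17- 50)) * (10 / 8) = 4045 / 68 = 59.49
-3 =-3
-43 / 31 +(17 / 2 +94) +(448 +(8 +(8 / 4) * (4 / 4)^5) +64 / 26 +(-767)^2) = 474613563 / 806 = 588850.57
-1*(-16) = 16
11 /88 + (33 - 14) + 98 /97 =15625 /776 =20.14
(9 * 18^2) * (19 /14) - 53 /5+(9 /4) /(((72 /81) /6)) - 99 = 3863.02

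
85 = 85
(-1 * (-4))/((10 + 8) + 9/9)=4/19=0.21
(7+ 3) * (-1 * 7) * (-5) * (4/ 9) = 1400/ 9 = 155.56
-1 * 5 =-5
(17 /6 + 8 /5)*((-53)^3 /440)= -1500.05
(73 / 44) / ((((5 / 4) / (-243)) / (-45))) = 159651 / 11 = 14513.73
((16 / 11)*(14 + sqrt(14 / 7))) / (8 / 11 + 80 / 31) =6.78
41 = 41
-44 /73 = -0.60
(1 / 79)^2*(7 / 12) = 7 / 74892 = 0.00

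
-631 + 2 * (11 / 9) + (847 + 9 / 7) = 13843 / 63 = 219.73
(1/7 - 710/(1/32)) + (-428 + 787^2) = 4173548/7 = 596221.14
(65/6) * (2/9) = 65/27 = 2.41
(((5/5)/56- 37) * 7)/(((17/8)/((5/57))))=-545/51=-10.69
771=771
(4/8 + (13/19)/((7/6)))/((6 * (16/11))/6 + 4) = 3179/15960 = 0.20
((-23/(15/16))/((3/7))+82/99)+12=-21986/495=-44.42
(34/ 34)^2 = 1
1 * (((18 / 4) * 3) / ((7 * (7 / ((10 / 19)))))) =135 / 931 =0.15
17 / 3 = 5.67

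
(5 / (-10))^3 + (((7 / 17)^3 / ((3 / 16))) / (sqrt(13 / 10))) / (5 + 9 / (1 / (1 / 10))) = -1 / 8 + 54880*sqrt(130) / 11304813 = -0.07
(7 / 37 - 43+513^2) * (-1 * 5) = -48678345 / 37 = -1315630.95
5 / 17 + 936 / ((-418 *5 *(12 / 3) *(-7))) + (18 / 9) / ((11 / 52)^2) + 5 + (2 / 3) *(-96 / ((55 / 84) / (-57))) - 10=7675992391 / 1367905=5611.50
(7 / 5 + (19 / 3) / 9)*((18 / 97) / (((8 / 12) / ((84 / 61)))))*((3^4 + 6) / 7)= 296496 / 29585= 10.02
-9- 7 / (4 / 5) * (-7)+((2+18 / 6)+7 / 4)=59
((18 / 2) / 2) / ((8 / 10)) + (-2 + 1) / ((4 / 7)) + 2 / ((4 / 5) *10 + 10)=287 / 72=3.99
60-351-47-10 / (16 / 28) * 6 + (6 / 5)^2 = -11039 / 25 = -441.56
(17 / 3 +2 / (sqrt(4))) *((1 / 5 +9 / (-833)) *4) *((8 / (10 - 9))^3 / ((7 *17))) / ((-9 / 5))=-32276480 / 2676429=-12.06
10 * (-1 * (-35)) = 350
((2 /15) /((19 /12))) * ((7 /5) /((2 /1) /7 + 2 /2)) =392 /4275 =0.09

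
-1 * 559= -559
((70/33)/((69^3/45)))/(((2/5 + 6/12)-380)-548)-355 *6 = -2130.00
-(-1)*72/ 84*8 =48/ 7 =6.86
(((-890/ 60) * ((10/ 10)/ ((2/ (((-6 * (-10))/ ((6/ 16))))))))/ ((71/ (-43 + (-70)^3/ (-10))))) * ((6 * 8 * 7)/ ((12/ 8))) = -9105967360/ 71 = -128253061.41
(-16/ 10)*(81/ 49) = -648/ 245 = -2.64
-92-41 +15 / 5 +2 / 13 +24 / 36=-5038 / 39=-129.18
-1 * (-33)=33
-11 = -11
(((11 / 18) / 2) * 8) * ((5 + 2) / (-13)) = -154 / 117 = -1.32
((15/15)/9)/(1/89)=89/9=9.89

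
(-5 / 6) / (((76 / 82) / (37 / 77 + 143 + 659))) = -4222385 / 5852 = -721.53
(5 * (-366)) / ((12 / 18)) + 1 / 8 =-21959 / 8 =-2744.88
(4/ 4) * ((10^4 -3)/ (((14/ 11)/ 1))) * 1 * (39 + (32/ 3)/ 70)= 452074337/ 1470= 307533.56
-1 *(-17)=17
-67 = -67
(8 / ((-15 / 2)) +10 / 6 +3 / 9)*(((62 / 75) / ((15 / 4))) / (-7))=-496 / 16875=-0.03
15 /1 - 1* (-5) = 20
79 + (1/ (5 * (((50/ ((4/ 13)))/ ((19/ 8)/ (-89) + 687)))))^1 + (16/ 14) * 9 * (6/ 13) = 2740467/ 32396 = 84.59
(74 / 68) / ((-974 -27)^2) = 37 / 34068034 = 0.00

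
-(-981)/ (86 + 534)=981/ 620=1.58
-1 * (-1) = 1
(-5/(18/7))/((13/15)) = -2.24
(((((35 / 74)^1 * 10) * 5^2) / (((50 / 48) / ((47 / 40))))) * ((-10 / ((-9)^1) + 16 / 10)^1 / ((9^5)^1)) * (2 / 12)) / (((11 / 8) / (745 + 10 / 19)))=2274219080 / 4109633253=0.55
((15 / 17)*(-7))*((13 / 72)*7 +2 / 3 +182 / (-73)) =103495 / 29784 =3.47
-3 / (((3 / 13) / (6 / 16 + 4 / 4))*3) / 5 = -143 / 120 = -1.19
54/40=27/20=1.35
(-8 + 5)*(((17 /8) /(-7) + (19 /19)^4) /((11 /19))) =-2223 /616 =-3.61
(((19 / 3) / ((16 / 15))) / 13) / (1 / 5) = 475 / 208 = 2.28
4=4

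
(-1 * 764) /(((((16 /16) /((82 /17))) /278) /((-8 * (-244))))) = -33996313088 /17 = -1999783122.82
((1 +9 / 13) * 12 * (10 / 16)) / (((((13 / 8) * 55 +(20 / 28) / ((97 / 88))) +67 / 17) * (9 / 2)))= 10157840 / 338404131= 0.03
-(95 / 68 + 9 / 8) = -343 / 136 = -2.52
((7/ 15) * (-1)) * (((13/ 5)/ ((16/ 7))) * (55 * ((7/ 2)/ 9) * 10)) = -49049/ 432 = -113.54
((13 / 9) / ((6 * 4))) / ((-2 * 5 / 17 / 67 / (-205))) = 607087 / 432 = 1405.29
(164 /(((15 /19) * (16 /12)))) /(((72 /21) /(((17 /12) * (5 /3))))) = 92701 /864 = 107.29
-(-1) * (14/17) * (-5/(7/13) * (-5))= 650/17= 38.24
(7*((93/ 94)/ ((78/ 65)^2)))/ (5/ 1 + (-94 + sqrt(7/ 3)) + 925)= 1133825/ 197088014-5425*sqrt(21)/ 2365056168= 0.01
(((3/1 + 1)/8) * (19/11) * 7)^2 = 17689/484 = 36.55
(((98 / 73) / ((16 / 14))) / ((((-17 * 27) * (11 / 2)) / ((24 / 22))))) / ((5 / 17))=-686 / 397485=-0.00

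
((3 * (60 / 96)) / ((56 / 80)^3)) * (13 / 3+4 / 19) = 23125 / 931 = 24.84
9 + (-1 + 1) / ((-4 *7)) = 9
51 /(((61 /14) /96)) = 68544 /61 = 1123.67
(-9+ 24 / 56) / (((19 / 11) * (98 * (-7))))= 330 / 45619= 0.01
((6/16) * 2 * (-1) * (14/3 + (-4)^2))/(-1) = 31/2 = 15.50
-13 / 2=-6.50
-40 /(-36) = 1.11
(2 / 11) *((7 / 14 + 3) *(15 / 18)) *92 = 1610 / 33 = 48.79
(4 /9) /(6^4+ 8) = 0.00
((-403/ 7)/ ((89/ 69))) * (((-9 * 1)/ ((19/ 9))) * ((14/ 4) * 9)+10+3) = 128162463/ 23674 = 5413.64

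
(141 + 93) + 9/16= 3753/16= 234.56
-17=-17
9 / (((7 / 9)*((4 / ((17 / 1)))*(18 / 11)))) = 1683 / 56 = 30.05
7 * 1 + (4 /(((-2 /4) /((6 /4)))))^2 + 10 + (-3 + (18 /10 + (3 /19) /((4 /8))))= 15211 /95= 160.12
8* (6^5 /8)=7776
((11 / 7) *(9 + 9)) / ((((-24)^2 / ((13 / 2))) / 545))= 77935 / 448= 173.96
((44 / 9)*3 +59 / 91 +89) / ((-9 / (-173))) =4926694 / 2457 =2005.17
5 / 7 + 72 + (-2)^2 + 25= 712 / 7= 101.71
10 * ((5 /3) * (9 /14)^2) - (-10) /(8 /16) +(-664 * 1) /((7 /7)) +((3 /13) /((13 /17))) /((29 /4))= -305983745 /480298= -637.07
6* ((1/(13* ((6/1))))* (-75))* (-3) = 225/13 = 17.31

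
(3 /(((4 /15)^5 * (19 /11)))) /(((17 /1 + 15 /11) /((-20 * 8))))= -11222.20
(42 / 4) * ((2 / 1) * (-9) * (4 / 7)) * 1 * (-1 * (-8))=-864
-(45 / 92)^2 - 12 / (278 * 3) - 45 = -53240723 / 1176496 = -45.25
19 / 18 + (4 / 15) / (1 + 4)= 499 / 450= 1.11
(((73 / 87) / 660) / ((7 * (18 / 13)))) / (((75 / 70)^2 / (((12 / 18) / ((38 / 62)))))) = 205933 / 1656925875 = 0.00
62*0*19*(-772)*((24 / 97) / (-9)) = 0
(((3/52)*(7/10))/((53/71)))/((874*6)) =497/48174880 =0.00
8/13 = 0.62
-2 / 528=-1 / 264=-0.00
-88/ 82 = -44/ 41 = -1.07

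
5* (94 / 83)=470 / 83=5.66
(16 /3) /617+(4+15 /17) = 153905 /31467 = 4.89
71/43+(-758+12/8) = -64917/86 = -754.85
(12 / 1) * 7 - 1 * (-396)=480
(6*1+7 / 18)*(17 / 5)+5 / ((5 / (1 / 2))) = 200 / 9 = 22.22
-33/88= -3/8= -0.38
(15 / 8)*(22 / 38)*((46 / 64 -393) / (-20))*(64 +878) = 20056.67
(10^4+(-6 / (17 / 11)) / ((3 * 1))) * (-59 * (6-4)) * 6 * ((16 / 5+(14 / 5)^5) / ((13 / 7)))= -461492946133632 / 690625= -668225080.37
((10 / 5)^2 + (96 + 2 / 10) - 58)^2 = 44521 / 25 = 1780.84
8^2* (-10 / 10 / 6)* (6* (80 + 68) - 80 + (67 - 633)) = -7744 / 3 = -2581.33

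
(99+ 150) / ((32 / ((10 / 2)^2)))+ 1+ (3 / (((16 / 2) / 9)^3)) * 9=119795 / 512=233.97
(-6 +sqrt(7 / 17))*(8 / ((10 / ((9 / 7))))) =-5.51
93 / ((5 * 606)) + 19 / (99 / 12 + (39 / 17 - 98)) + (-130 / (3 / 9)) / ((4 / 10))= -308285727 / 316130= -975.19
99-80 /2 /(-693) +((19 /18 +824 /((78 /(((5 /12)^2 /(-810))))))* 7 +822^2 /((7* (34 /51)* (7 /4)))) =10156124135237 /122594472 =82843.25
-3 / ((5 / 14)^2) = -588 / 25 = -23.52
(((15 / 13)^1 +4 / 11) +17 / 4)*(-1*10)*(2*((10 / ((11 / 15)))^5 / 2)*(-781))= 44466911718750000 / 2093663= 21238810505.20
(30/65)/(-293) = -6/3809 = -0.00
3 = 3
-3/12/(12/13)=-13/48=-0.27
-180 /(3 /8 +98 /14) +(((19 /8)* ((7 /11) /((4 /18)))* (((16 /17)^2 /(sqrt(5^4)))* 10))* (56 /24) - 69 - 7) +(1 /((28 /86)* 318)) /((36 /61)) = -14243925249997 /150303882960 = -94.77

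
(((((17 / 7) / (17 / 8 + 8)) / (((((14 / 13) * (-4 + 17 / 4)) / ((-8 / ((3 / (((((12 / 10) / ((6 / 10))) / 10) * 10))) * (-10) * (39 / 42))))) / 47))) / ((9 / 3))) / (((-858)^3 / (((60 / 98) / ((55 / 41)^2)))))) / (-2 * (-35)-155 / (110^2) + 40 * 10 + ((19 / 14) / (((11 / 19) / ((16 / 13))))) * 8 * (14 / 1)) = -343838464 / 63153376253320998645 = -0.00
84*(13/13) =84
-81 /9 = -9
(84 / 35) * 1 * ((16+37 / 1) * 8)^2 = 2157312 / 5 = 431462.40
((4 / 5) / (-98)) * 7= -2 / 35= -0.06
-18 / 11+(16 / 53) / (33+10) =-40846 / 25069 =-1.63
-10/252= -5/126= -0.04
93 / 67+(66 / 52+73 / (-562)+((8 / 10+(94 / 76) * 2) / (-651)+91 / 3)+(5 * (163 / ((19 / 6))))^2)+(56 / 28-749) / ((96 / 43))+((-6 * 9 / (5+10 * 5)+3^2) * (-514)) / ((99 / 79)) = 23254343503386584343 / 371190423924320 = 62648.02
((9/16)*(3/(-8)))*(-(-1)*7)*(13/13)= -189/128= -1.48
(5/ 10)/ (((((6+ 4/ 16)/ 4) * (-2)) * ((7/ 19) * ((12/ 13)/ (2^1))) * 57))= -26/ 1575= -0.02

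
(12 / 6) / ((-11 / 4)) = -8 / 11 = -0.73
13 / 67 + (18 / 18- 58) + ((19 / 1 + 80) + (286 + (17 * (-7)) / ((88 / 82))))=640623 / 2948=217.31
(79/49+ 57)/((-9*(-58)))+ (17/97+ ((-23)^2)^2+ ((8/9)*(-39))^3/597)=621594814477610/2221794603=279771.50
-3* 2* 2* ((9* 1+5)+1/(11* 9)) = -168.12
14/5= 2.80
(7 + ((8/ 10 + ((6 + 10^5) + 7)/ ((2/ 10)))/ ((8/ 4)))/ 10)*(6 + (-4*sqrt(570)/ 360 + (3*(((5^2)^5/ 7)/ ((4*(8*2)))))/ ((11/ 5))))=366435620347347/ 492800 - 2501029*sqrt(570)/ 9000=743572140.47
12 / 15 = 4 / 5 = 0.80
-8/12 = -2/3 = -0.67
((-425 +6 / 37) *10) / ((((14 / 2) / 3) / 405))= -190985850 / 259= -737397.10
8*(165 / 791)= 1320 / 791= 1.67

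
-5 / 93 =-0.05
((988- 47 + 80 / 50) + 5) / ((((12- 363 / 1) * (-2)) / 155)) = 73439 / 351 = 209.23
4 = 4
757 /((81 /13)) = 9841 /81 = 121.49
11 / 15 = 0.73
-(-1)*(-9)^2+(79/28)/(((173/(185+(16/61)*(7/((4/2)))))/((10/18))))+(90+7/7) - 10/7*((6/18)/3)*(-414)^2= -71887790593/2659356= -27032.03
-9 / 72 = -1 / 8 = -0.12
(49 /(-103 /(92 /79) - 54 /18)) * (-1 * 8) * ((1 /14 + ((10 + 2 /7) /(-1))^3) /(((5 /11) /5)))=-51308.65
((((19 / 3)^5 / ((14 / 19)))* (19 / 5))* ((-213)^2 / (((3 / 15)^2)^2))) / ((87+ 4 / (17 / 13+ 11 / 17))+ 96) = 8052481211.44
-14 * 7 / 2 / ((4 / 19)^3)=-336091 / 64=-5251.42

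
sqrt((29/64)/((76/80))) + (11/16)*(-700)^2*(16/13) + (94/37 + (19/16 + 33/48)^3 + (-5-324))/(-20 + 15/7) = 414633.99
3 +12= 15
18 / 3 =6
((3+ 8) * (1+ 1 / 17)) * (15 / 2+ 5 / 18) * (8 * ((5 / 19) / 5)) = 12320 / 323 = 38.14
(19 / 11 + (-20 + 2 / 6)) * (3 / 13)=-592 / 143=-4.14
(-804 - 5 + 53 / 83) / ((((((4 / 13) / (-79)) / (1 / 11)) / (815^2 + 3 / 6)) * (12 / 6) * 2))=45768815430819 / 14608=3133133586.45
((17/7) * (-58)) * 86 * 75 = -6359700/7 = -908528.57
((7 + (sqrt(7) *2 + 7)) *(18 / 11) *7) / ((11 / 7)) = 1764 *sqrt(7) / 121 + 12348 / 121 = 140.62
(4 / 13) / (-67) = -4 / 871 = -0.00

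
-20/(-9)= 20/9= 2.22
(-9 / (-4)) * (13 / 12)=39 / 16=2.44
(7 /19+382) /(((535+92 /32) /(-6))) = -348720 /81757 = -4.27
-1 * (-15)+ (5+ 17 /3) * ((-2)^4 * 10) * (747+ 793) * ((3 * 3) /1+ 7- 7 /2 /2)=37452815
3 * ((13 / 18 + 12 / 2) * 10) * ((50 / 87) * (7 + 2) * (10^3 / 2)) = 15125000 / 29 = 521551.72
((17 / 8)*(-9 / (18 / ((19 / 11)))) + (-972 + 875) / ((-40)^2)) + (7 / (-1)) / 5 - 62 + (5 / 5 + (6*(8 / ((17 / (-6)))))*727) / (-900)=-138981487 / 2692800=-51.61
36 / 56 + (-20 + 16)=-47 / 14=-3.36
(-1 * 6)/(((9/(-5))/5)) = 50/3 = 16.67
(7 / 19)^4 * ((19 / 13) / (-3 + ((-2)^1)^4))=2401 / 1159171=0.00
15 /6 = 5 /2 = 2.50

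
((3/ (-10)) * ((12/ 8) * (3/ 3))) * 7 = -63/ 20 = -3.15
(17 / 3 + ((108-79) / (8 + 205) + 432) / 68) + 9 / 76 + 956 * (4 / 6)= 44683118 / 68799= 649.47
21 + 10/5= 23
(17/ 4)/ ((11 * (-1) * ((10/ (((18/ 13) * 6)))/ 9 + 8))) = -0.05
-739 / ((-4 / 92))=16997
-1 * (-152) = 152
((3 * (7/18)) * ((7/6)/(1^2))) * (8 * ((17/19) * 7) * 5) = 340.99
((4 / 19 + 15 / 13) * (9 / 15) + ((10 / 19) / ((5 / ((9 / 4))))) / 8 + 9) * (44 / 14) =2140611 / 69160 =30.95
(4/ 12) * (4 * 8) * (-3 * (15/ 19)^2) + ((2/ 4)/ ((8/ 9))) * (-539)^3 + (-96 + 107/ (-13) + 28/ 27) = -178576263044477/ 2027376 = -88082458.83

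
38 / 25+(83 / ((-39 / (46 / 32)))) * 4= -41797 / 3900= -10.72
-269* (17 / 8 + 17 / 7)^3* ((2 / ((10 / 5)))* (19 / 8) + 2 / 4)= -73020.80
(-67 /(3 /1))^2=4489 /9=498.78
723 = 723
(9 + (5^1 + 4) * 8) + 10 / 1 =91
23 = 23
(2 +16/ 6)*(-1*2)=-28/ 3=-9.33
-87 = -87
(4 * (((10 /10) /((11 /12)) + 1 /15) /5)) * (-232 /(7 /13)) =-2304224 /5775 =-399.00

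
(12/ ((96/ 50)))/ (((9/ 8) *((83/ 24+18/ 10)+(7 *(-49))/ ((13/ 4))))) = -26000/ 469311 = -0.06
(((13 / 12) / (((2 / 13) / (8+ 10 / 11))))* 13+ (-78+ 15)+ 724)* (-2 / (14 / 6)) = -194905 / 154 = -1265.62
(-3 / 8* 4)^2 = 9 / 4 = 2.25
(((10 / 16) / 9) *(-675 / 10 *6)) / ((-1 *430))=45 / 688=0.07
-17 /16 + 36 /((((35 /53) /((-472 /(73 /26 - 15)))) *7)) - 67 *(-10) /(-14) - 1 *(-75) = 407048111 /1242640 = 327.57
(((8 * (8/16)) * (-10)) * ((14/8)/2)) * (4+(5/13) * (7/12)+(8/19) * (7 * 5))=-1967035/2964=-663.64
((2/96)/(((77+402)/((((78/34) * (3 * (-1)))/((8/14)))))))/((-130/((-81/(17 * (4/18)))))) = -15309/177191680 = -0.00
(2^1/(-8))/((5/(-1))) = 1/20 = 0.05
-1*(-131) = 131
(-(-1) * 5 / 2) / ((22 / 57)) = 6.48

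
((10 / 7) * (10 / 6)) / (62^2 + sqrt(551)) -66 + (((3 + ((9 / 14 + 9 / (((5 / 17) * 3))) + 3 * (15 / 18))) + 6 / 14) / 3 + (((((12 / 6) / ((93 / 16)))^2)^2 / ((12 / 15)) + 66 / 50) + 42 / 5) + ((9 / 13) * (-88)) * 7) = -239956841577952945564 / 502914032920292175 -10 * sqrt(551) / 62058297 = -477.13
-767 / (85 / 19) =-14573 / 85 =-171.45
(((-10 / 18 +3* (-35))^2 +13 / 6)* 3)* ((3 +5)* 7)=50549828 / 27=1872215.85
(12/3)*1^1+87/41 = 251/41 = 6.12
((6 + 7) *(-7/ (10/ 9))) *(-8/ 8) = 819/ 10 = 81.90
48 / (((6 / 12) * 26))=48 / 13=3.69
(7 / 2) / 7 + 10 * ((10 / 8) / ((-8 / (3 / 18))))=23 / 96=0.24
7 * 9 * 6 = 378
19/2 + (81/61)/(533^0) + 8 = 2297/122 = 18.83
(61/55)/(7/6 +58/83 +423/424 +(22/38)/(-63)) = 2569614264/6612133715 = 0.39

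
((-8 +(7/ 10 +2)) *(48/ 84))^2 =11236/ 1225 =9.17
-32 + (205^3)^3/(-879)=-639417840613205106253/879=-727437816397275433.73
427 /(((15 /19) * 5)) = 8113 /75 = 108.17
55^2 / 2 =3025 / 2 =1512.50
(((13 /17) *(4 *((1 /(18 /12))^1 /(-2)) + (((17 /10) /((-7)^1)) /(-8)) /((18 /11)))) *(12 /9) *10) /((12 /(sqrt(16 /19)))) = -172289 *sqrt(19) /732564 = -1.03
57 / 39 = 19 / 13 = 1.46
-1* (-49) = 49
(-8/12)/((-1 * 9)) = 2/27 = 0.07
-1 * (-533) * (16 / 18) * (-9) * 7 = -29848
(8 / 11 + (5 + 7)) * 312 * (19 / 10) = 82992 / 11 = 7544.73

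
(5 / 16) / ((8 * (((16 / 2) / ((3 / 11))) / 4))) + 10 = 28175 / 2816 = 10.01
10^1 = 10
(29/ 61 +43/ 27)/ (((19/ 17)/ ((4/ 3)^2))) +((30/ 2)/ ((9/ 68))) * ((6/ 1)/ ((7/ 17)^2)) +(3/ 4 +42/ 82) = 4015.16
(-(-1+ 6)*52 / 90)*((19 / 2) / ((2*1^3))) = -247 / 18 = -13.72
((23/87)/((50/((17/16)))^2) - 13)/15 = -723833353/835200000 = -0.87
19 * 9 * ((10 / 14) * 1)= 855 / 7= 122.14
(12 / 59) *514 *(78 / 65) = 37008 / 295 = 125.45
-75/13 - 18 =-309/13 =-23.77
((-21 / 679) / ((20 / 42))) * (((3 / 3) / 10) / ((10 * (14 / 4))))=-9 / 48500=-0.00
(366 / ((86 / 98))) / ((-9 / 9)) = -17934 / 43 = -417.07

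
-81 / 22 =-3.68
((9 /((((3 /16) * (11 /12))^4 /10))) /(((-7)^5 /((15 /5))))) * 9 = -40768634880 /246071287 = -165.68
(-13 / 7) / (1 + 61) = -13 / 434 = -0.03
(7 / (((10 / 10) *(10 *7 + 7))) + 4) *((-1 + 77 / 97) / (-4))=0.21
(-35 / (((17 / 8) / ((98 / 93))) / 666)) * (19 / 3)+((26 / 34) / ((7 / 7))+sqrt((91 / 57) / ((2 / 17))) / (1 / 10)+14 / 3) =-115733333 / 1581+5 * sqrt(176358) / 57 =-73165.78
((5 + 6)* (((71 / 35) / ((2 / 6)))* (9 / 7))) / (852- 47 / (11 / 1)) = 231957 / 2284625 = 0.10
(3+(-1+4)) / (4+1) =6 / 5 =1.20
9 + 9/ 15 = 48/ 5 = 9.60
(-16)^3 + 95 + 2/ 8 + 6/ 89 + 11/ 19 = -27056701/ 6764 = -4000.10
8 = 8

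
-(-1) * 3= 3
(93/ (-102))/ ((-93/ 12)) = 2/ 17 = 0.12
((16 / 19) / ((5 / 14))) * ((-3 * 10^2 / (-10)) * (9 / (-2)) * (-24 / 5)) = 145152 / 95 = 1527.92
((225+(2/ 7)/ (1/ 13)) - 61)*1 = 167.71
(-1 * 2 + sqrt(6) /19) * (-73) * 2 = 292 - 146 * sqrt(6) /19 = 273.18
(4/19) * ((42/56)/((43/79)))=237/817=0.29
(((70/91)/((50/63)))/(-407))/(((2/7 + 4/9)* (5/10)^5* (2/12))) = -381024/608465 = -0.63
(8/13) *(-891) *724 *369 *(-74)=140917309632/13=10839793048.62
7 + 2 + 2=11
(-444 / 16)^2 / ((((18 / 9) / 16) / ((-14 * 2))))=-172494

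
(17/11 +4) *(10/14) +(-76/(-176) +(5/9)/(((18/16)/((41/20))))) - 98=-210005/2268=-92.59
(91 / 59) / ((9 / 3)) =91 / 177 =0.51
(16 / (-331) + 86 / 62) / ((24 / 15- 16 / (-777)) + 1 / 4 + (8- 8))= 213472980 / 298277009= 0.72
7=7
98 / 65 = 1.51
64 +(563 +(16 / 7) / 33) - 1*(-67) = 160330 / 231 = 694.07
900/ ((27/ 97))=9700/ 3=3233.33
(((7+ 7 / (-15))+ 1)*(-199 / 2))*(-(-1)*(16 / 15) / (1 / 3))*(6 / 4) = -89948 / 25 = -3597.92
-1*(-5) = 5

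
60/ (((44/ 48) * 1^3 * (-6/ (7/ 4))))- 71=-991/ 11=-90.09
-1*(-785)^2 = -616225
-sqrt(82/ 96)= -sqrt(123)/ 12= -0.92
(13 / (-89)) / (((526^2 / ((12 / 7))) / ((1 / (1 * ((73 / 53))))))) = -2067 / 3145736951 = -0.00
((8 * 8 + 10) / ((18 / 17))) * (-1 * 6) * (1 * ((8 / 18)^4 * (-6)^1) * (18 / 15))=1288192 / 10935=117.80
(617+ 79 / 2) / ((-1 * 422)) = -1313 / 844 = -1.56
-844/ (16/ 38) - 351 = -4711/ 2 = -2355.50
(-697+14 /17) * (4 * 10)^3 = -757440000 /17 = -44555294.12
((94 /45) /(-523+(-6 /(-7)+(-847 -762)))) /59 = -329 /19803645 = -0.00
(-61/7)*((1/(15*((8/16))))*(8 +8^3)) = -12688/21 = -604.19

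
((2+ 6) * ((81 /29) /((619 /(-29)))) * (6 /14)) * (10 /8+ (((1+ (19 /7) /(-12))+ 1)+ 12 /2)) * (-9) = 1105164 /30331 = 36.44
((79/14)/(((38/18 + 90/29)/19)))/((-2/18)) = -3525849/19054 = -185.05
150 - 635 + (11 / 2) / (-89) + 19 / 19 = -86163 / 178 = -484.06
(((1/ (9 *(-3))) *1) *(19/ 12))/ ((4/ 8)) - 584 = -94627/ 162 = -584.12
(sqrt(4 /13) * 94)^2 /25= 108.75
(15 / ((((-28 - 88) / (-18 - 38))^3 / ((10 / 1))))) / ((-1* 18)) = -68600 / 73167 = -0.94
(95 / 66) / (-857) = -95 / 56562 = -0.00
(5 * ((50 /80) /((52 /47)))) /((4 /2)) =1175 /832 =1.41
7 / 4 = 1.75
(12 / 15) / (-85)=-4 / 425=-0.01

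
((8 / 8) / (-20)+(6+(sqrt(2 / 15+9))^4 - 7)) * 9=74131 / 100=741.31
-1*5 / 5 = -1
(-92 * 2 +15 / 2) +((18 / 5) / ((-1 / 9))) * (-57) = 16703 / 10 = 1670.30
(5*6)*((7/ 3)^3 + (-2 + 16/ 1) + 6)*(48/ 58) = 70640/ 87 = 811.95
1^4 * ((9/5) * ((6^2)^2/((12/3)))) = 583.20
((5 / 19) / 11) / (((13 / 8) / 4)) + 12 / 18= 5914 / 8151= 0.73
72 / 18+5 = 9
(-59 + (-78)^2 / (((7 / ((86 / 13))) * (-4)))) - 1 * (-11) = -10398 / 7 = -1485.43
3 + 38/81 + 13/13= 362/81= 4.47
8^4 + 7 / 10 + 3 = 40997 / 10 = 4099.70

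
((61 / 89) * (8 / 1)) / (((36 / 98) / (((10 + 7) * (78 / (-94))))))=-2642276 / 12549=-210.56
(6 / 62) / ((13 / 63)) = 0.47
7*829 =5803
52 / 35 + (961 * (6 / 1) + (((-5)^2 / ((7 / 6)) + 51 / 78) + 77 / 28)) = 10542019 / 1820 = 5792.32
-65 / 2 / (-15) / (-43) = -13 / 258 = -0.05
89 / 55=1.62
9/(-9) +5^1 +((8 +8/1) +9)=29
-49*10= -490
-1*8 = -8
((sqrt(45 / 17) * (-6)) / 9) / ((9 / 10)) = -20 * sqrt(85) / 153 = -1.21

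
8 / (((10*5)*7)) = 4 / 175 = 0.02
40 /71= 0.56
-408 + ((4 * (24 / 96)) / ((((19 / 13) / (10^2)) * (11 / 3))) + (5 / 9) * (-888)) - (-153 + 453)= -1182.67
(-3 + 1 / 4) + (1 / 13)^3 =-24163 / 8788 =-2.75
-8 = -8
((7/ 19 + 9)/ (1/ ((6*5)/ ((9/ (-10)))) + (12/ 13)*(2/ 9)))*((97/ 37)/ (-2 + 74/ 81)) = -681791175/ 5281639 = -129.09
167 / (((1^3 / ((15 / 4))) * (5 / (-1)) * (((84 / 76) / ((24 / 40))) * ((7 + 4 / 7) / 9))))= -85671 / 1060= -80.82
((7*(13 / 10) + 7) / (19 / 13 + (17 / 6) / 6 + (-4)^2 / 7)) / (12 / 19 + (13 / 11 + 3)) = 1198197 / 1511515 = 0.79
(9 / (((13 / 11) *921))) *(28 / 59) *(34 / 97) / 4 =0.00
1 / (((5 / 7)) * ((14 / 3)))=3 / 10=0.30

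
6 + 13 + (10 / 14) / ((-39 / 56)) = 701 / 39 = 17.97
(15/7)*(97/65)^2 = 28227/5915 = 4.77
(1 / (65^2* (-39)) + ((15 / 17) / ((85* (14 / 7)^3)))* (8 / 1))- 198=-9428261014 / 47619975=-197.99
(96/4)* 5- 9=111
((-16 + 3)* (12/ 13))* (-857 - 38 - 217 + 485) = 7524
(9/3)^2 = 9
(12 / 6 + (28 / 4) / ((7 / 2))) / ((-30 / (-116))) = 232 / 15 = 15.47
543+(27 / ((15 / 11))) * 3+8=3052 / 5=610.40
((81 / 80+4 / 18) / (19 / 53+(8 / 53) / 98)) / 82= 2308733 / 55202400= 0.04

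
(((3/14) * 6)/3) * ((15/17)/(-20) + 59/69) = 0.35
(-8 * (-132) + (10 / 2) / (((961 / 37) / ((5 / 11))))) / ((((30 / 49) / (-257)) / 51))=-2389979089981 / 105710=-22608826.88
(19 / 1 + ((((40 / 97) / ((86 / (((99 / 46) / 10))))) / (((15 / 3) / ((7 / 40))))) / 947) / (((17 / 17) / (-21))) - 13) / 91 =109018246647 / 1653443628200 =0.07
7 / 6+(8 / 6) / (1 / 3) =31 / 6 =5.17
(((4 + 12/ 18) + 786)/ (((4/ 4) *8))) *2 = 593/ 3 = 197.67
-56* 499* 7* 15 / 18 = -489020 / 3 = -163006.67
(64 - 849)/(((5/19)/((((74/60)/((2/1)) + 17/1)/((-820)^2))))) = -3153031/40344000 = -0.08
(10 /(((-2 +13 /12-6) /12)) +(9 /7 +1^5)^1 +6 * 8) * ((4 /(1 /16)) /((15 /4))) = 4898816 /8715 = 562.11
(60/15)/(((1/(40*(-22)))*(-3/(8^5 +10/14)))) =807421120/21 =38448624.76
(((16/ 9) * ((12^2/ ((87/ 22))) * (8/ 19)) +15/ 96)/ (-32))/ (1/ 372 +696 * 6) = -44951767/ 219126687488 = -0.00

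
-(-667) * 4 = 2668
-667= -667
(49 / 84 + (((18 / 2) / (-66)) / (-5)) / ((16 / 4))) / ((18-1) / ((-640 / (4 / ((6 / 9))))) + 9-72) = -6232 / 666963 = -0.01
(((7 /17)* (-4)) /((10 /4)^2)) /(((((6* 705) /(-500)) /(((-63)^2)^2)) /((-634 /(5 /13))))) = -3231471402432 /3995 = -808878949.29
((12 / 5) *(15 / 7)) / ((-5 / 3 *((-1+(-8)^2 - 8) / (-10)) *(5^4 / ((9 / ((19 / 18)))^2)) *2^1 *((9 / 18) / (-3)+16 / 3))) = 17006112 / 2692834375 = 0.01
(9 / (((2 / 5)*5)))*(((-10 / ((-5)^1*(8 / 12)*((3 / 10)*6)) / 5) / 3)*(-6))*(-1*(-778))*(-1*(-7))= -16338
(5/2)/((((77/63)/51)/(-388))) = -445230/11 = -40475.45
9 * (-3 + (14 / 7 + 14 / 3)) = 33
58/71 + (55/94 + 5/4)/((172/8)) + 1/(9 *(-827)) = 1926936451/2136007026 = 0.90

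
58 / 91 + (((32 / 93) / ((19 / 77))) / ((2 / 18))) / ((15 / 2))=619258 / 267995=2.31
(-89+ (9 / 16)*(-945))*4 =-2482.25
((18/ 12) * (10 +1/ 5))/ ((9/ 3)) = 51/ 10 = 5.10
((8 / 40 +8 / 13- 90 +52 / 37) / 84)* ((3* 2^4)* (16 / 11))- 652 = -724.96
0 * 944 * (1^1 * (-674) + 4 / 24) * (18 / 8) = 0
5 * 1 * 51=255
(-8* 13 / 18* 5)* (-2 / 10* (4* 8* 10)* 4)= 66560 / 9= 7395.56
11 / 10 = 1.10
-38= -38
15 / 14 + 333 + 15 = 349.07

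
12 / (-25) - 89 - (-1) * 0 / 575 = -2237 / 25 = -89.48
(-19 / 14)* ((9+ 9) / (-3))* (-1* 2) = -114 / 7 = -16.29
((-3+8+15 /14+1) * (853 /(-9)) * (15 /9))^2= 2201017225 /1764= 1247742.19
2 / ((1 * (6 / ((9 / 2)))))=3 / 2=1.50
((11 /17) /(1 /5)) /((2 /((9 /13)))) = 495 /442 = 1.12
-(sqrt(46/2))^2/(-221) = 23/221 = 0.10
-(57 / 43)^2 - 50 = -95699 / 1849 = -51.76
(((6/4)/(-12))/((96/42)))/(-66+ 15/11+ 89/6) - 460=-96769049/210368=-460.00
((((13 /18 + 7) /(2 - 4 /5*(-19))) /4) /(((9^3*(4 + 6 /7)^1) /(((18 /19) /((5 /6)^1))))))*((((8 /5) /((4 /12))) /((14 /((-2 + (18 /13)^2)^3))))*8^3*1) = -97642496 /27151017831405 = -0.00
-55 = -55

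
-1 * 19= -19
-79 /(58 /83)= -6557 /58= -113.05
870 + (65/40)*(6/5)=17439/20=871.95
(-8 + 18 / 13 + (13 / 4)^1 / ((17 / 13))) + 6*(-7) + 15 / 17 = -45.25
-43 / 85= -0.51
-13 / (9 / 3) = -13 / 3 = -4.33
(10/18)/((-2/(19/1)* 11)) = -95/198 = -0.48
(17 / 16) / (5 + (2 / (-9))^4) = 111537 / 525136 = 0.21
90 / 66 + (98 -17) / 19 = 5.63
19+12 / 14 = 139 / 7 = 19.86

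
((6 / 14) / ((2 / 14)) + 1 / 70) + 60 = 4411 / 70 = 63.01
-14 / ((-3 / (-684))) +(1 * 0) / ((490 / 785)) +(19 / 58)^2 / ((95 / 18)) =-3191.98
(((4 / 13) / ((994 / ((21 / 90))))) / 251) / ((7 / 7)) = 0.00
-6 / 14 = -3 / 7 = -0.43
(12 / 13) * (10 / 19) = 120 / 247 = 0.49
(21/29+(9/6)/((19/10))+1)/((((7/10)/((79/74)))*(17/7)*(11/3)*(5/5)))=1641225/3812369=0.43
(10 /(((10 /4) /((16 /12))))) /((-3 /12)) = -64 /3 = -21.33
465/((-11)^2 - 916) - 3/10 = -469/530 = -0.88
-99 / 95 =-1.04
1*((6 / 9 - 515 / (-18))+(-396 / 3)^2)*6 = 314159 / 3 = 104719.67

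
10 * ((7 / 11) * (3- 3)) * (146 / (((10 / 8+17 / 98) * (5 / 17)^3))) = 0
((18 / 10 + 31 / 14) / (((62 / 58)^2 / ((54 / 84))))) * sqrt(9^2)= 19142001 / 941780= 20.33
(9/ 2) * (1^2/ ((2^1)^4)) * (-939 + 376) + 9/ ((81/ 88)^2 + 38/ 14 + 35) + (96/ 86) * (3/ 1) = -154.76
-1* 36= -36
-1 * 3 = -3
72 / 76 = 0.95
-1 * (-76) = 76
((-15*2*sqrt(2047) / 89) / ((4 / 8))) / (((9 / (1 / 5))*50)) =-2*sqrt(2047) / 6675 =-0.01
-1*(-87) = 87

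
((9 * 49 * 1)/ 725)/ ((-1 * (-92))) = 441/ 66700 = 0.01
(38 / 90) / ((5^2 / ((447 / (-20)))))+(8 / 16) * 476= 1782169 / 7500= 237.62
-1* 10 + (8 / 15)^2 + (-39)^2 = 340039 / 225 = 1511.28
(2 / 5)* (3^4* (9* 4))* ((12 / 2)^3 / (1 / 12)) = 15116544 / 5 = 3023308.80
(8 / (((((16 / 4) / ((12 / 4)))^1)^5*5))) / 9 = 27 / 640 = 0.04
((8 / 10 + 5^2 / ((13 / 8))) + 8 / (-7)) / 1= 6844 / 455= 15.04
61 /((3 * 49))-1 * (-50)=7411 /147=50.41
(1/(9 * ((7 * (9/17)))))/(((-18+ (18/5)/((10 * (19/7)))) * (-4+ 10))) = -8075/28872774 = -0.00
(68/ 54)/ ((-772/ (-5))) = 85/ 10422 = 0.01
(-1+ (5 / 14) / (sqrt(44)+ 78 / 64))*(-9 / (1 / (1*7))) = 554157 / 8707-9216*sqrt(11) / 8707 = 60.13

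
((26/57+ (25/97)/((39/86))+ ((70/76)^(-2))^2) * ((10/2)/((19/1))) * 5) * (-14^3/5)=-2082986742176/1194955125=-1743.15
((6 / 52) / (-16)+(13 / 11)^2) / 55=69941 / 2768480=0.03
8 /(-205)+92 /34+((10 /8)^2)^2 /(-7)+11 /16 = 18770243 /6245120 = 3.01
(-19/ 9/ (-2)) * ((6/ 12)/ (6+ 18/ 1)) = 19/ 864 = 0.02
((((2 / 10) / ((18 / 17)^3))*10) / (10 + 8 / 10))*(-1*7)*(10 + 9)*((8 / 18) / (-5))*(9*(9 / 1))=653429 / 4374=149.39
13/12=1.08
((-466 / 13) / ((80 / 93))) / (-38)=1.10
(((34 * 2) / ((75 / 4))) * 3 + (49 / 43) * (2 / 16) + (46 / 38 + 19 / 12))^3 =310667145650619880751 / 117793118808000000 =2637.40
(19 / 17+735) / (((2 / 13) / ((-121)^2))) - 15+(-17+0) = 1190913037 / 17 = 70053708.06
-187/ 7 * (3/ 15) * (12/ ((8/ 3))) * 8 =-6732/ 35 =-192.34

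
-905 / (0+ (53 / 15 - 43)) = 13575 / 592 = 22.93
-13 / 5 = -2.60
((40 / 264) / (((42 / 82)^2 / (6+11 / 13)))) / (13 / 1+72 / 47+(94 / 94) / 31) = 217980313 / 802918116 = 0.27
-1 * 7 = -7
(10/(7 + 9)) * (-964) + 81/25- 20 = -30963/50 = -619.26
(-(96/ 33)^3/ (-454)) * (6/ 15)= 32768/ 1510685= 0.02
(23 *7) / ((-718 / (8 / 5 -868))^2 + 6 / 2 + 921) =755340516 / 4338219769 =0.17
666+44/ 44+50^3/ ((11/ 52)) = 591576.09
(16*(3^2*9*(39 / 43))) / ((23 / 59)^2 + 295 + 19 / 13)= 762422544 / 192391331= 3.96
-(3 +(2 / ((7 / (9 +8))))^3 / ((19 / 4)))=-176767 / 6517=-27.12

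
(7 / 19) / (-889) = -1 / 2413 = -0.00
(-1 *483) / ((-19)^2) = -483 / 361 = -1.34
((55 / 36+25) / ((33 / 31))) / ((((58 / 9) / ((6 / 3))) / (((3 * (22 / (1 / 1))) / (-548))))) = -29605 / 31784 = -0.93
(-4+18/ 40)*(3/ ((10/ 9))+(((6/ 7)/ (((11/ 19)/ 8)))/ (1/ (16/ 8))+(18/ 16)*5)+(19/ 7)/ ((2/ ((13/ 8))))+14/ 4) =-16496637/ 123200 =-133.90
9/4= 2.25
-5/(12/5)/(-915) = 5/2196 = 0.00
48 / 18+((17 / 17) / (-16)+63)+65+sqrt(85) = sqrt(85)+6269 / 48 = 139.82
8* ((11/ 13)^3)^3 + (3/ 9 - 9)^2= 7338413809900/ 95440494357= 76.89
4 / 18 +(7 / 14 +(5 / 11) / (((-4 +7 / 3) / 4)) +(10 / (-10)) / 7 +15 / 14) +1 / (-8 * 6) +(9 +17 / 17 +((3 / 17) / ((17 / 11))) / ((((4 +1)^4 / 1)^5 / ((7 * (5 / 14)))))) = 644143543243408386077 / 61119689941406250000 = 10.54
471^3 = 104487111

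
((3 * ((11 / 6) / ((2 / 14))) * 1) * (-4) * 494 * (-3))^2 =52088019984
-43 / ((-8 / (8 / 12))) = 43 / 12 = 3.58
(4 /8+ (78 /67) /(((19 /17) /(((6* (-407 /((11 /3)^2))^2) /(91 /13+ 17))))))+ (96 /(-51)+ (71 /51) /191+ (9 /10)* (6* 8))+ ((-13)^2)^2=216373844307388 /7502177265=28841.47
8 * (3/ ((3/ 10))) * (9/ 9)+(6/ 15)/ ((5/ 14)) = 2028/ 25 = 81.12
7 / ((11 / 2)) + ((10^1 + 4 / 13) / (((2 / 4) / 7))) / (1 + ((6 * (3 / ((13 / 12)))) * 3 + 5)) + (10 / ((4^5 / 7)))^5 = 49258139989805425 / 12771927068246016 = 3.86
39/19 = 2.05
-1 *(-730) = 730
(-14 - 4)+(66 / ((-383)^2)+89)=10414985 / 146689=71.00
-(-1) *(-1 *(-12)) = 12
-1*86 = -86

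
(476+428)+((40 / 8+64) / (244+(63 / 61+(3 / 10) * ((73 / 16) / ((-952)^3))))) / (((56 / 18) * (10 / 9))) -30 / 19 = 35382367063620125722 / 39204729641689219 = 902.50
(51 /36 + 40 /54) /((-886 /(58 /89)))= -6757 /4258116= -0.00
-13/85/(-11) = 13/935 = 0.01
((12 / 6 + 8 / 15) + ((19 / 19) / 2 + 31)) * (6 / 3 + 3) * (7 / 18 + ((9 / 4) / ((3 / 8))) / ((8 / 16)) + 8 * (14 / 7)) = 521731 / 108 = 4830.84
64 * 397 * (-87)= -2210496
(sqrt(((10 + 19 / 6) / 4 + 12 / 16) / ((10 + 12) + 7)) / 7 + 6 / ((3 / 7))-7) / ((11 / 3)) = sqrt(16878) / 8932 + 21 / 11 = 1.92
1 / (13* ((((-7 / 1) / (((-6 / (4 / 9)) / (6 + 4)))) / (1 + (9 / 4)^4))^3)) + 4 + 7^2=63.42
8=8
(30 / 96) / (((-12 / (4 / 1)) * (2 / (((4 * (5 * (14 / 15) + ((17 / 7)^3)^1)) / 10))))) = -19541 / 49392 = -0.40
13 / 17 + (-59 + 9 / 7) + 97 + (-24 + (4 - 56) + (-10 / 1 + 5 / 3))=-15809 / 357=-44.28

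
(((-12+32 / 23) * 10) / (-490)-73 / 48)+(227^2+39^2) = 2869722241 / 54096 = 53048.70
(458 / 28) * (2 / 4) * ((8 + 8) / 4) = 229 / 7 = 32.71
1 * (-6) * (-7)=42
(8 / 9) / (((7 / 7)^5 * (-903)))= -8 / 8127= -0.00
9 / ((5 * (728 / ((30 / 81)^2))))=5 / 14742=0.00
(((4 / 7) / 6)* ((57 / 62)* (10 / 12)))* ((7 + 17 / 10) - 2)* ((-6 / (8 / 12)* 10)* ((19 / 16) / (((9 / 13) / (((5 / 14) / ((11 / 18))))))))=-44.10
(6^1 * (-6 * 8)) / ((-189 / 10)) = 320 / 21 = 15.24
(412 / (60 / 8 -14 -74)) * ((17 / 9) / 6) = -7004 / 4347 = -1.61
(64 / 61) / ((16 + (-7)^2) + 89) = 32 / 4697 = 0.01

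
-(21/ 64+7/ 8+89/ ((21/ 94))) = -537041/ 1344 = -399.58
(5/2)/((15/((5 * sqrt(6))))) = 5 * sqrt(6)/6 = 2.04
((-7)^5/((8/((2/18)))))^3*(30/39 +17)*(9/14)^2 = -7460453801339/79872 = -93405120.71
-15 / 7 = -2.14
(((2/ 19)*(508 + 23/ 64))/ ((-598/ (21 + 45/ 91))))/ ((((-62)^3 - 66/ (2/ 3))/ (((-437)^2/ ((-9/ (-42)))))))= 2317500585/ 322353304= 7.19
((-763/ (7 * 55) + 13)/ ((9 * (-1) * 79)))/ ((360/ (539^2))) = -12.51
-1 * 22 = -22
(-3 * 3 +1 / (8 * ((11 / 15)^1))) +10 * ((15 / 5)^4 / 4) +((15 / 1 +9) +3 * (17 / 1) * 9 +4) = 59899 / 88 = 680.67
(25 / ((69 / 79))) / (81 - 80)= 1975 / 69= 28.62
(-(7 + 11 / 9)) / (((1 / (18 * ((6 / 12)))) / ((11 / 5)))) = -814 / 5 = -162.80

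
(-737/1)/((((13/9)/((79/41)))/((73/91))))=-38252511/48503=-788.66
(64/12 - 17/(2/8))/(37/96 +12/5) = -30080/1337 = -22.50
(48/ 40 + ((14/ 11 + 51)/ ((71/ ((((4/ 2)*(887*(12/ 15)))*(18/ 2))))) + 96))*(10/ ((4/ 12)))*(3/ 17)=50299.36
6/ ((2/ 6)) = 18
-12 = -12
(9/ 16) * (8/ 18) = 1/ 4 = 0.25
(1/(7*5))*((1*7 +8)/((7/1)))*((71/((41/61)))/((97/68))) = 883524/194873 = 4.53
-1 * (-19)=19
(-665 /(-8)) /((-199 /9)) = -5985 /1592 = -3.76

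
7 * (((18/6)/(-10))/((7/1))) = -3/10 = -0.30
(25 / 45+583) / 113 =5252 / 1017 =5.16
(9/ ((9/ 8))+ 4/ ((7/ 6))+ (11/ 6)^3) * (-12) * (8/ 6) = -53194/ 189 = -281.45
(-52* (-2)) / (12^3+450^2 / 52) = 1352 / 73089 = 0.02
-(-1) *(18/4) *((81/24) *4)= 243/4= 60.75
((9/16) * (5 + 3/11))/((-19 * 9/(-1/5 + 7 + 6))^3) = -950272/763921125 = -0.00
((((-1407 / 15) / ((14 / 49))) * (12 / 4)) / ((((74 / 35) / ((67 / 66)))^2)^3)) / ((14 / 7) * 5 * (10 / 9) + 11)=-109183738509617611634375 / 200065977128197771075584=-0.55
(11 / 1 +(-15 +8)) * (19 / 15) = 76 / 15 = 5.07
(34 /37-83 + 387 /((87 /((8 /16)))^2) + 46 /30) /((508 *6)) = -150360391 /5690676960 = -0.03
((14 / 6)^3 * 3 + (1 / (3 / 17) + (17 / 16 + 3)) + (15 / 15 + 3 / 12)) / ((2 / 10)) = 35345 / 144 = 245.45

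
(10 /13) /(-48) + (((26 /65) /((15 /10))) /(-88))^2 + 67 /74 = 93173987 /104761800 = 0.89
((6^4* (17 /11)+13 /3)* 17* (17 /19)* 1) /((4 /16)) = 122124.85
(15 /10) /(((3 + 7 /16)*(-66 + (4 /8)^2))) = -96 /14465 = -0.01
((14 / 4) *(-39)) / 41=-273 / 82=-3.33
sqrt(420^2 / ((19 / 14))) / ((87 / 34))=140.90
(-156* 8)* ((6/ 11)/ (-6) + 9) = -122304/ 11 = -11118.55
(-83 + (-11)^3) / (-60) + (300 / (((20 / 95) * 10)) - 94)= 1081 / 15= 72.07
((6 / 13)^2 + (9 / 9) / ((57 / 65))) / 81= 13037 / 780273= 0.02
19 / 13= 1.46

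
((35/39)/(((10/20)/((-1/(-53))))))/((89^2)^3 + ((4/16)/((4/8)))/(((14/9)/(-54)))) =0.00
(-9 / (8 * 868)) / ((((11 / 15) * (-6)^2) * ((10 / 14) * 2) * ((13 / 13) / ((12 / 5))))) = -9 / 109120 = -0.00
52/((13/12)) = 48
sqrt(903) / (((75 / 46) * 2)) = 9.22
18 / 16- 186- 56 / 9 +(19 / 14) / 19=-96277 / 504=-191.03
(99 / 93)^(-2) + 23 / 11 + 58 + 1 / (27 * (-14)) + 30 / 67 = 188213633 / 3064446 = 61.42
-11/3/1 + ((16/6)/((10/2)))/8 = -18/5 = -3.60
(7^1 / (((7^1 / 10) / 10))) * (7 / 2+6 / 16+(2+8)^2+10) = 22775 / 2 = 11387.50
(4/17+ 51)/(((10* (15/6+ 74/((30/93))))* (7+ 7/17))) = 871/292194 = 0.00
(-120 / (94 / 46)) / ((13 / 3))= -8280 / 611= -13.55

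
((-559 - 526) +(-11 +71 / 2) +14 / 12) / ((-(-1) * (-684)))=1589 / 1026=1.55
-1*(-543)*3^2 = 4887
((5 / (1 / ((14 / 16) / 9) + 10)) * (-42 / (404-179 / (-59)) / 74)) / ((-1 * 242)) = 2891 / 2035620268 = 0.00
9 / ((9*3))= 1 / 3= 0.33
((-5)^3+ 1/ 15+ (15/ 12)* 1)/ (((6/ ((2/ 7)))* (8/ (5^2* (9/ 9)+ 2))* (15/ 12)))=-22263/ 1400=-15.90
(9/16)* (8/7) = 9/14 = 0.64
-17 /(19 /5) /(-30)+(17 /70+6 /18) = 1447 /1995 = 0.73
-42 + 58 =16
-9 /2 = -4.50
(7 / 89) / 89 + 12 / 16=23791 / 31684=0.75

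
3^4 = 81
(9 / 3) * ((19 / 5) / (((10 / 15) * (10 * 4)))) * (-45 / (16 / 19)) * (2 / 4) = -29241 / 2560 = -11.42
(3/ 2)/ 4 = 0.38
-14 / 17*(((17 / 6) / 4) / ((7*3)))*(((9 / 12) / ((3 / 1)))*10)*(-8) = 5 / 9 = 0.56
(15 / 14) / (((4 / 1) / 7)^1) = 15 / 8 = 1.88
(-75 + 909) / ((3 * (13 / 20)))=5560 / 13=427.69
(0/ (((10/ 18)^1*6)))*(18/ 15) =0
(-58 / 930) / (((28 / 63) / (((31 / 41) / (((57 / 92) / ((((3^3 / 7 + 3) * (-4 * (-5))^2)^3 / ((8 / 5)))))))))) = -590118912000000 / 267197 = -2208553658.91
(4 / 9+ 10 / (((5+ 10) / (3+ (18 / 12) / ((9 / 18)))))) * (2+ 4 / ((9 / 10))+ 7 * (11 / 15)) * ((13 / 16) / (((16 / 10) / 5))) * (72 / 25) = 6773 / 18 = 376.28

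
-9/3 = -3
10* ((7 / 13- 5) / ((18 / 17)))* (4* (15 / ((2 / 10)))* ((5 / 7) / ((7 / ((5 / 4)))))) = -3081250 / 1911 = -1612.38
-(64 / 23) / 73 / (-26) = 32 / 21827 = 0.00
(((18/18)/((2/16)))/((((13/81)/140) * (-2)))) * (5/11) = -226800/143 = -1586.01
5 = 5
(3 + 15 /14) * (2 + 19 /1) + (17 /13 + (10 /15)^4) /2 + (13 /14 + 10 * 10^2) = 16027225 /14742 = 1087.18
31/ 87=0.36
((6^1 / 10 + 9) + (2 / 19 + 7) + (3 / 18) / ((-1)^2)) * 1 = 9617 / 570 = 16.87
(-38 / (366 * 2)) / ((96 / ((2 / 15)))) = -19 / 263520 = -0.00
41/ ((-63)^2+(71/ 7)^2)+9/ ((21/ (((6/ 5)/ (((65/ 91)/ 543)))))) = 1950178253/ 4988050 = 390.97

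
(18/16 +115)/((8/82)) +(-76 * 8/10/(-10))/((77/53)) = 73579117/61600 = 1194.47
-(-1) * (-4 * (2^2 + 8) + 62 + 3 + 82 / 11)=269 / 11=24.45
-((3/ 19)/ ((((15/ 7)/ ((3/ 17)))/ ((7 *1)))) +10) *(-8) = 130376/ 1615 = 80.73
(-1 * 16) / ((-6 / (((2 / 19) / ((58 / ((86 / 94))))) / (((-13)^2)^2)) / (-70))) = -24080 / 2218932651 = -0.00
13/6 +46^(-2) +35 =235937/6348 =37.17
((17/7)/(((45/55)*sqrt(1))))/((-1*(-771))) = 0.00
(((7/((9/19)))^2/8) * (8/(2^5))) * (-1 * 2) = -17689/1296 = -13.65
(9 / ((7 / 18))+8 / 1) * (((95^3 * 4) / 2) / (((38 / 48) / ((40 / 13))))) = 207555164.84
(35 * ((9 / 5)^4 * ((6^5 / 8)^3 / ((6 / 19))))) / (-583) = -133557789695904 / 72875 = -1832696942.65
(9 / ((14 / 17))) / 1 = 10.93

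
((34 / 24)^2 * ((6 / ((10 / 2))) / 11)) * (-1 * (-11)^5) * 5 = 4231249 / 24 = 176302.04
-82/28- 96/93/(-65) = -82167/28210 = -2.91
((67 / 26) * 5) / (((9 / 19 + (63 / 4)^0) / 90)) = 286425 / 364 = 786.88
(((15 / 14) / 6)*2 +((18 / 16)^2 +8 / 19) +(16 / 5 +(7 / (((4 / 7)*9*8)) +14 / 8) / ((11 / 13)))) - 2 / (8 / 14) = 16908853 / 4213440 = 4.01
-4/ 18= -2/ 9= -0.22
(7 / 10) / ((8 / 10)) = 7 / 8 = 0.88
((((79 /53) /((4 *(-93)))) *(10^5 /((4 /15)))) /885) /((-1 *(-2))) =-246875 /290811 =-0.85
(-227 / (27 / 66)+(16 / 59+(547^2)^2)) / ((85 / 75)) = 78993551582.10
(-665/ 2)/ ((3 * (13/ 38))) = -12635/ 39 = -323.97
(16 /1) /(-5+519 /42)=224 /103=2.17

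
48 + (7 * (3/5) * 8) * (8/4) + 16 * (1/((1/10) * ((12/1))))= 1928/15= 128.53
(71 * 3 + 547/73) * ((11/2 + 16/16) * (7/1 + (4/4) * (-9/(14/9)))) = 889304/511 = 1740.32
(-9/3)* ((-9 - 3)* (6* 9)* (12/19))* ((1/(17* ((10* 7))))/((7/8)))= 93312/79135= 1.18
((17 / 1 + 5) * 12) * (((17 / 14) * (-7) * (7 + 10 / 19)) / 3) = -106964 / 19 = -5629.68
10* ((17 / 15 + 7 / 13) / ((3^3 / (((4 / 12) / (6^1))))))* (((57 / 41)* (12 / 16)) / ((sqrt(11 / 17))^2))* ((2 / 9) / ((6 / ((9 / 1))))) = 52649 / 2849418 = 0.02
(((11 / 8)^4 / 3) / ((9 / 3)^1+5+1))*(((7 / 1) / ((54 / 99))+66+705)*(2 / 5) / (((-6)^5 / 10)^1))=-68856623 / 1289945088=-0.05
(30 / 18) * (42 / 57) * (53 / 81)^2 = 196630 / 373977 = 0.53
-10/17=-0.59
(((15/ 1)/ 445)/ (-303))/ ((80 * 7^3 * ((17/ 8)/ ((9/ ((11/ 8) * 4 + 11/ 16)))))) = -8/ 2882817245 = -0.00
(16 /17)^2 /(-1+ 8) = 256 /2023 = 0.13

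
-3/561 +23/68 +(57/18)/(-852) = 314669/955944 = 0.33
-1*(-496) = 496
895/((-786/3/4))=-1790/131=-13.66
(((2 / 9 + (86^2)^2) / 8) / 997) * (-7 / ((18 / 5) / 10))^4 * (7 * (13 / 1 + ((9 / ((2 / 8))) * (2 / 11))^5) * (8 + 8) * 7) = 87648954438801010322210937500 / 9481370797503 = 9244333579052104.08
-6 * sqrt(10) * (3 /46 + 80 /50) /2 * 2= -31.60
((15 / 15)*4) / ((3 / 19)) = 76 / 3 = 25.33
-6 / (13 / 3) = -1.38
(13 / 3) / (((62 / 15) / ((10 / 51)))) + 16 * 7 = 177397 / 1581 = 112.21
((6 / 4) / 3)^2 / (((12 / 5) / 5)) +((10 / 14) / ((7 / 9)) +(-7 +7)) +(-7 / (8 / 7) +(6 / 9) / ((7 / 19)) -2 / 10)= -12059 / 3920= -3.08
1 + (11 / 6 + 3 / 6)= 10 / 3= 3.33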